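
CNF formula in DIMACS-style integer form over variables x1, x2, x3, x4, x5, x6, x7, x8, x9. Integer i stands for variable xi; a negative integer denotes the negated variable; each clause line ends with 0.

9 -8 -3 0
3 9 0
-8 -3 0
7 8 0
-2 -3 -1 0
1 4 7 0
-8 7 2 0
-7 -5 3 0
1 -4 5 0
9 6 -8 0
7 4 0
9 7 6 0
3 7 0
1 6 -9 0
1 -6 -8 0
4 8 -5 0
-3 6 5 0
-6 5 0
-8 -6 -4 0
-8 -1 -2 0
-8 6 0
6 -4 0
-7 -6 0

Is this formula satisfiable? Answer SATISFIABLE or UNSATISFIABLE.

SATISFIABLE

Set x1 = True and propagate.
Set x2 = True and propagate.
  then x3 is forced to False.
  then x9 is forced to True.
  then x7 is forced to True.
  then x5 is forced to False.
  then x6 is forced to False.
  then x8 is forced to False.
  then x4 is forced to False.
So x1=T, x2=T, x3=F, x4=F, x5=F, x6=F, x7=T, x8=F, x9=T is a satisfying assignment.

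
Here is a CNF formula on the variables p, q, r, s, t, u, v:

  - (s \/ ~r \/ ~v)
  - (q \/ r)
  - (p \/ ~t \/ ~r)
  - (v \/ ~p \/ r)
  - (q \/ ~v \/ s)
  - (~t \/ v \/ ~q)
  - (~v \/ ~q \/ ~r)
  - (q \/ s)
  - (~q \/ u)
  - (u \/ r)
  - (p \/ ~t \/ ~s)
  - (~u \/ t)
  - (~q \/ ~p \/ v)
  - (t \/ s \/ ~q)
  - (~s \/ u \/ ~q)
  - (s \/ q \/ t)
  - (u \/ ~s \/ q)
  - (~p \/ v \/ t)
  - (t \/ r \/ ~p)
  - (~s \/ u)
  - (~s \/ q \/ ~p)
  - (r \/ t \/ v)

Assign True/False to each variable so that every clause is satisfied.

Set p = False and propagate.
Set q = True and propagate.
  then u is forced to True.
  then t is forced to True.
  then r is forced to False.
  then v is forced to True.
  then s is forced to False.
Check each clause:
  1. (~r \/ ~v \/ s) — ~r is true.
  2. (r \/ q) — q is true.
  3. (~r \/ p \/ ~t) — ~r is true.
  4. (~p \/ r \/ v) — ~p is true.
  5. (~v \/ s \/ q) — q is true.
  6. (v \/ ~t \/ ~q) — v is true.
  7. (~r \/ ~q \/ ~v) — ~r is true.
  8. (q \/ s) — q is true.
  9. (u \/ ~q) — u is true.
  10. (r \/ u) — u is true.
  11. (~s \/ ~t \/ p) — ~s is true.
  12. (t \/ ~u) — t is true.
  13. (~p \/ v \/ ~q) — ~p is true.
  14. (~q \/ s \/ t) — t is true.
  15. (~s \/ u \/ ~q) — ~s is true.
  16. (t \/ s \/ q) — q is true.
  17. (q \/ u \/ ~s) — q is true.
  18. (t \/ ~p \/ v) — t is true.
  19. (r \/ ~p \/ t) — t is true.
  20. (u \/ ~s) — ~s is true.
  21. (~p \/ q \/ ~s) — q is true.
  22. (r \/ v \/ t) — t is true.

p=False, q=True, r=False, s=False, t=True, u=True, v=True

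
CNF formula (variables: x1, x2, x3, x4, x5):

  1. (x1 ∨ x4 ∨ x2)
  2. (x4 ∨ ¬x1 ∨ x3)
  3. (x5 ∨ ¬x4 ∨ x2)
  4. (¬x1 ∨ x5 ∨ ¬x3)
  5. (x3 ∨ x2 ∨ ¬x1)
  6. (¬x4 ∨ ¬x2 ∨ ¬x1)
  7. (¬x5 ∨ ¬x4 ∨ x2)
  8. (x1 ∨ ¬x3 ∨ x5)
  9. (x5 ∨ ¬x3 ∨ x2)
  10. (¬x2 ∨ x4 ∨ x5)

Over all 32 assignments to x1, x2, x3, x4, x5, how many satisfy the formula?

7

Satisfying assignments:
  x1=F x2=T x3=F x4=F x5=T
  x1=F x2=T x3=F x4=T x5=F
  x1=F x2=T x3=F x4=T x5=T
  x1=F x2=T x3=T x4=F x5=T
  x1=F x2=T x3=T x4=T x5=T
  x1=T x2=F x3=T x4=F x5=T
  x1=T x2=T x3=T x4=F x5=T
Count: 7.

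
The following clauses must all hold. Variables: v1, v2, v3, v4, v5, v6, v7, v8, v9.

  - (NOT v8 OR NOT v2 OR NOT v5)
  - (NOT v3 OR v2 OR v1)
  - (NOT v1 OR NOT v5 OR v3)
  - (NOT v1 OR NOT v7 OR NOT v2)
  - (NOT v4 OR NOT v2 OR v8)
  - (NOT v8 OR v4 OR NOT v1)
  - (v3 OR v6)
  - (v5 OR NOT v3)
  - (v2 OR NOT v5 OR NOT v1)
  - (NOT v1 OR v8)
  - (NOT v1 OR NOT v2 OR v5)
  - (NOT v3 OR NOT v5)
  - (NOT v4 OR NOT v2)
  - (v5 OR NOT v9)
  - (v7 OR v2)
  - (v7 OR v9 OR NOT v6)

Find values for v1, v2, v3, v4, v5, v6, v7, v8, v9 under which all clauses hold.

v1=False  v2=False  v3=False  v4=True  v5=True  v6=True  v7=True  v8=True  v9=False

Branch on v1: take v1 = False.
The remaining clauses are satisfied by v2 = False, v3 = False, v4 = True, v5 = True, v6 = True, v7 = True, v8 = True, v9 = False.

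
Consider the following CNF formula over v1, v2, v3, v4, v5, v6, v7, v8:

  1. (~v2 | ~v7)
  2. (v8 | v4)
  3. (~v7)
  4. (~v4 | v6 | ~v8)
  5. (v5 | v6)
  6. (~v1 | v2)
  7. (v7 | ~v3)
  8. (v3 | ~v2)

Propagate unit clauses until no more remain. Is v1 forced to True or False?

(~v7) stands alone — v7 = False.
From (~v3 | v7) and v7 = False: v3 = False.
From (~v2 | v3) and v3 = False: v2 = False.
(~v1 | v2): since v2 = False, the clause reduces to (~v1). v1 = False.

False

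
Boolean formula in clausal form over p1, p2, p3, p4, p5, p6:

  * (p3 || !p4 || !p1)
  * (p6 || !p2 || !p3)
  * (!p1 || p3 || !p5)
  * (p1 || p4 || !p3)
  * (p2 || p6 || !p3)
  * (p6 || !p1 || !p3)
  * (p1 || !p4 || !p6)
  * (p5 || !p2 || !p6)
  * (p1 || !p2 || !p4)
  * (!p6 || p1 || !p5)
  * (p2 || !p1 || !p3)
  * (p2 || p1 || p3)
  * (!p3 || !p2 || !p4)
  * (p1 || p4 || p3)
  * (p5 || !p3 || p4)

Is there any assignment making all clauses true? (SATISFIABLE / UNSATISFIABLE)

Branch on p1: take p1 = True.
Branch on p2: take p2 = False.
  then p3 is forced to False.
  then p4 is forced to False.
  then p5 is forced to False.
p6 is now unconstrained; take p6 = True.
So p1 = True, p2 = False, p3 = False, p4 = False, p5 = False, p6 = True is a satisfying assignment.

SATISFIABLE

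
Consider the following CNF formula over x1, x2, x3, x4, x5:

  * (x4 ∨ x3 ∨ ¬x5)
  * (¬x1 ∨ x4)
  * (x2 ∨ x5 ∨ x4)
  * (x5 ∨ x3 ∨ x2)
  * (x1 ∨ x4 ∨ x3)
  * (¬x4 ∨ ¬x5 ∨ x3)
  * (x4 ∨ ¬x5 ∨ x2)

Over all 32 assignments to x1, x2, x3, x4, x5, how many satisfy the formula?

12

Split on x4, then x5.
  x4=T, x5=T: remaining (x1,x2,x3) ∈ {(F,F,T); (F,T,T); (T,F,T); (T,T,T)} — 4.
  x4=T, x5=F: x1 free; 3 ways for (x2,x3) × 2^1 = 6.
  x4=F, x5=T: remaining (x1,x2,x3) ∈ {(F,T,T)} — 1.
  x4=F, x5=F: remaining (x1,x2,x3) ∈ {(F,T,T)} — 1.
Total: 4 + 6 + 1 + 1 = 12.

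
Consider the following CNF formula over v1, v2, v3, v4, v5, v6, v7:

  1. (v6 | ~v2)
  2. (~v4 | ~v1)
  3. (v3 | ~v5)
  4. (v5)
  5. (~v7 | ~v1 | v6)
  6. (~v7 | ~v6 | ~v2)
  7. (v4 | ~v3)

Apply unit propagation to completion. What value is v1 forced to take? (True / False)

False

(v5) stands alone — v5 = True.
(~v5 | v3): since v5 = True, the clause reduces to (v3). v3 = True.
In (~v3 | v4), ~v3 is now false; v4 must hold, so v4 = True.
(~v4 | ~v1) with v4 = True leaves only ~v1, so v1 = False.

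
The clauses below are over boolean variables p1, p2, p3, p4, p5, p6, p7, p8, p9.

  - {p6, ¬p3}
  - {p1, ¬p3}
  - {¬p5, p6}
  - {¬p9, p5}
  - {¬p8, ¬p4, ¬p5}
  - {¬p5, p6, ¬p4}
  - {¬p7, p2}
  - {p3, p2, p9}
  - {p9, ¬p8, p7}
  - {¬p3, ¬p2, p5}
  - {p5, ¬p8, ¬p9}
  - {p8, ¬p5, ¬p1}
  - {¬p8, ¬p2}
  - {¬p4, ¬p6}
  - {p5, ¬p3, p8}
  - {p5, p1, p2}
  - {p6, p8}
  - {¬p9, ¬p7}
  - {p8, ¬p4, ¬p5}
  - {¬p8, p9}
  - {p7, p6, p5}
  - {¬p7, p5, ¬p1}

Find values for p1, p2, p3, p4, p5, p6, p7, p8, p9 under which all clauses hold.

p4 occurs only negated in the remaining clauses — set p4 = False.
Branch on p1: take p1 = False.
  then p3 is forced to False.
Try p2 = False.
  then p7 is forced to False.
  then p9 is forced to True.
  then p5 is forced to True.
  then p6 is forced to True.
p8 is now unconstrained; take p8 = False.
Every clause has at least one true literal under this assignment.

p1=False, p2=False, p3=False, p4=False, p5=True, p6=True, p7=False, p8=False, p9=True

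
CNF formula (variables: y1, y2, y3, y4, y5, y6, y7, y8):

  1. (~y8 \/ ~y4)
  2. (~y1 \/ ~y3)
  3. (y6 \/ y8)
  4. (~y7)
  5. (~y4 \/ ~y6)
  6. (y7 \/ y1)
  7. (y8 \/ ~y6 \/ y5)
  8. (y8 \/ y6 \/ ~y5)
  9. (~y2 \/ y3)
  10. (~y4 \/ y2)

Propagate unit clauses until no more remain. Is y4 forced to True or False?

False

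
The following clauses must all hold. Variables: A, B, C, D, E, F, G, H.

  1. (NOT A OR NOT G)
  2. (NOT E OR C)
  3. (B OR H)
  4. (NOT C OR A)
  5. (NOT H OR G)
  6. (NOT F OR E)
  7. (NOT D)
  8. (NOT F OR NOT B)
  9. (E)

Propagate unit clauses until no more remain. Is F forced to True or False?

False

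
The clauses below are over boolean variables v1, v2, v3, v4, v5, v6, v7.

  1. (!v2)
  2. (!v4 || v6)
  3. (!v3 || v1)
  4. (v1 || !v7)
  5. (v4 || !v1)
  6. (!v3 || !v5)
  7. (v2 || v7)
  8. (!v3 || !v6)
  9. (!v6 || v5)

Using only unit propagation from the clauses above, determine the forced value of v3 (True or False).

(!v2) stands alone — v2 = False.
In (v2 || v7), v2 is now false; v7 must hold, so v7 = True.
In (!v7 || v1), !v7 is now false; v1 must hold, so v1 = True.
From (v4 || !v1) and v1 = True: v4 = True.
From (!v4 || v6) and v4 = True: v6 = True.
(!v6 || !v3): since v6 = True, the clause reduces to (!v3). v3 = False.

False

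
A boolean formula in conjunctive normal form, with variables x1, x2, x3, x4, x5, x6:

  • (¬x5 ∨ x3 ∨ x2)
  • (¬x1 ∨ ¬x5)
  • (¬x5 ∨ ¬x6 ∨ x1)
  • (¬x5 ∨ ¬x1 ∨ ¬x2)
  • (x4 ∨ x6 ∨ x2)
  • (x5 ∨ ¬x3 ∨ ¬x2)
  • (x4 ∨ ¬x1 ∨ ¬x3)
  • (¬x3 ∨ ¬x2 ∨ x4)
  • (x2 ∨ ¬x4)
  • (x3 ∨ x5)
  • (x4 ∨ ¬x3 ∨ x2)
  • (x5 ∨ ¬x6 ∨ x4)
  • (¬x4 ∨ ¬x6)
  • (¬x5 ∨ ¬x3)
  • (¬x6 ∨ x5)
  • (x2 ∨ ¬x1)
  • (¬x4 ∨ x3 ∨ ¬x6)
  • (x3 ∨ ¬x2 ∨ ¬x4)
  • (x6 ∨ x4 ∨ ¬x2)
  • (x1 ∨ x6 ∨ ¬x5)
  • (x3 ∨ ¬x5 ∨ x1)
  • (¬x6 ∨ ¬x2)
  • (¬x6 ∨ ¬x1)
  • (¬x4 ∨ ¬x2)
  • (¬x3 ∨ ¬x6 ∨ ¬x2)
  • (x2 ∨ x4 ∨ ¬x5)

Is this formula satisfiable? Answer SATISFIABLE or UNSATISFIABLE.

UNSATISFIABLE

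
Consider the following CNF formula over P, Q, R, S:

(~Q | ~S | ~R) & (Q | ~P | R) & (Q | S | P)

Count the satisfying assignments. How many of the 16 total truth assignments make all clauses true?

Case analysis on Q and P:
  Q=1, P=1: remaining (R,S) ∈ {(0,0); (0,1); (1,0)} — 3.
  Q=1, P=0: remaining (R,S) ∈ {(0,0); (0,1); (1,0)} — 3.
  Q=0, P=1: remaining (R,S) ∈ {(1,0); (1,1)} — 2.
  Q=0, P=0: remaining (R,S) ∈ {(0,1); (1,1)} — 2.
Total: 3 + 3 + 2 + 2 = 10.

10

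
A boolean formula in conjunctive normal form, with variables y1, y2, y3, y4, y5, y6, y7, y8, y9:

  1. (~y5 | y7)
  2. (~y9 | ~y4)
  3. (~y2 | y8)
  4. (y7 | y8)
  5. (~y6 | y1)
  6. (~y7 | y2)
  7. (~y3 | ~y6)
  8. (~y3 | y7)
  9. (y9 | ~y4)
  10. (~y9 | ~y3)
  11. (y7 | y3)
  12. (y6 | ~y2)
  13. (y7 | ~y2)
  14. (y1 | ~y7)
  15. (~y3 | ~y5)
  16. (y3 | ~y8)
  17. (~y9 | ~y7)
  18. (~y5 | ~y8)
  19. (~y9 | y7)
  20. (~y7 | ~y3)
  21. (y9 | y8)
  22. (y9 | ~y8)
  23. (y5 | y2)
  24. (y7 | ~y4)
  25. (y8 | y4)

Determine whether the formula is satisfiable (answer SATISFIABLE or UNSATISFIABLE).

UNSATISFIABLE

y7 = True:
  propagation gives y2=True, y8=True, y6=True, y1=True; an empty clause results — contradiction.
y7 = False:
  propagation gives y5=False, y8=True, y3=False; an empty clause results — contradiction.
Every branch closes, so no satisfying assignment exists.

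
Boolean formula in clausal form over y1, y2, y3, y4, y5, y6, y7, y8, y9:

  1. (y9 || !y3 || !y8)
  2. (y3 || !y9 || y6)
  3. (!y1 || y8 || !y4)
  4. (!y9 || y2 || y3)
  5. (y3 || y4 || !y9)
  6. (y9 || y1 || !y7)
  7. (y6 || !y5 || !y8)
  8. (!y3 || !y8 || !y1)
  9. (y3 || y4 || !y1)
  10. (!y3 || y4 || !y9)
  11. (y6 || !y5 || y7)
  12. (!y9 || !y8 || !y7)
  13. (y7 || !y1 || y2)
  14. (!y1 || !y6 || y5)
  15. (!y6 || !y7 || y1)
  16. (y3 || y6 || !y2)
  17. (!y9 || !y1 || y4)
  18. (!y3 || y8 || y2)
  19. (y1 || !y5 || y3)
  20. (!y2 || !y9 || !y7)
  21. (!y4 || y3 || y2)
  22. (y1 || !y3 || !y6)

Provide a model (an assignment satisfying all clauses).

y1=True, y2=True, y3=False, y4=True, y5=True, y6=True, y7=False, y8=True, y9=False

Check each clause:
  1. (y9 || !y3 || !y8) — !y3 is true.
  2. (!y9 || y3 || y6) — y6 is true.
  3. (!y1 || y8 || !y4) — y8 is true.
  4. (y2 || y3 || !y9) — y2 is true.
  5. (!y9 || y4 || y3) — y4 is true.
  6. (y1 || !y7 || y9) — !y7 is true.
  7. (!y8 || !y5 || y6) — y6 is true.
  8. (!y1 || !y8 || !y3) — !y3 is true.
  9. (y3 || !y1 || y4) — y4 is true.
  10. (!y3 || y4 || !y9) — y4 is true.
  11. (y6 || y7 || !y5) — y6 is true.
  12. (!y7 || !y8 || !y9) — !y7 is true.
  13. (!y1 || y2 || y7) — y2 is true.
  14. (!y6 || !y1 || y5) — y5 is true.
  15. (!y7 || !y6 || y1) — y1 is true.
  16. (y3 || y6 || !y2) — y6 is true.
  17. (!y9 || !y1 || y4) — y4 is true.
  18. (y2 || y8 || !y3) — y8 is true.
  19. (y1 || !y5 || y3) — y1 is true.
  20. (!y7 || !y2 || !y9) — !y7 is true.
  21. (!y4 || y3 || y2) — y2 is true.
  22. (y1 || !y6 || !y3) — y1 is true.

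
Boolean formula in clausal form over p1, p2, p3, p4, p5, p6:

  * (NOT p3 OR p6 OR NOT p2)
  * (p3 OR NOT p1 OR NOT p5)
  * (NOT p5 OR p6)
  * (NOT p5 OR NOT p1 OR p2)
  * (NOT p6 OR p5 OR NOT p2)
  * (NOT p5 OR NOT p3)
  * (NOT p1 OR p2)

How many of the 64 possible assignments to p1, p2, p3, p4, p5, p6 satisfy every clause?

16

Case analysis on p5 and p2:
  p5=1, p2=1: remaining (p1,p3,p4,p6) ∈ {(0,0,0,1); (0,0,1,1)} — 2.
  p5=1, p2=0: remaining (p1,p3,p4,p6) ∈ {(0,0,0,1); (0,0,1,1)} — 2.
  p5=0, p2=1: remaining (p1,p3,p4,p6) ∈ {(0,0,0,0); (0,0,1,0); (1,0,0,0); (1,0,1,0)} — 4.
  p5=0, p2=0: forces p1=0; p3, p4, p6 free → 2^3 = 8.
Total: 2 + 2 + 4 + 8 = 16.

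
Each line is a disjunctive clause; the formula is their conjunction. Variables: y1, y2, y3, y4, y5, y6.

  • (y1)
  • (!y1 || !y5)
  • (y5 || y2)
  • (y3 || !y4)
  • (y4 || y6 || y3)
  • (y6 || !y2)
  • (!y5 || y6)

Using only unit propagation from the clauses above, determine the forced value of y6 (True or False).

Unit clause (y1) sets y1 = True.
(!y1 || !y5) with y1 = True leaves only !y5, so y5 = False.
(y5 || y2) with y5 = False leaves only y2, so y2 = True.
From (y6 || !y2) and y2 = True: y6 = True.

True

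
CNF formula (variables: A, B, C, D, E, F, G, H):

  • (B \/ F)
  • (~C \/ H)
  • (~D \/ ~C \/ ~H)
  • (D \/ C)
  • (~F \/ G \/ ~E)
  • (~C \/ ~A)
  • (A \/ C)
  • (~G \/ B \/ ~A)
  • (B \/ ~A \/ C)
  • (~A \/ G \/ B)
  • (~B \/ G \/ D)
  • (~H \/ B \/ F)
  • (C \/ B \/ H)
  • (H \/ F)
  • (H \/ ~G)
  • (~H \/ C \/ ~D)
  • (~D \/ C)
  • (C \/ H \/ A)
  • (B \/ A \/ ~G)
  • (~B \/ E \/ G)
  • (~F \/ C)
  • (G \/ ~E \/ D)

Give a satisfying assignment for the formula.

A=False, B=True, C=True, D=False, E=True, F=False, G=True, H=True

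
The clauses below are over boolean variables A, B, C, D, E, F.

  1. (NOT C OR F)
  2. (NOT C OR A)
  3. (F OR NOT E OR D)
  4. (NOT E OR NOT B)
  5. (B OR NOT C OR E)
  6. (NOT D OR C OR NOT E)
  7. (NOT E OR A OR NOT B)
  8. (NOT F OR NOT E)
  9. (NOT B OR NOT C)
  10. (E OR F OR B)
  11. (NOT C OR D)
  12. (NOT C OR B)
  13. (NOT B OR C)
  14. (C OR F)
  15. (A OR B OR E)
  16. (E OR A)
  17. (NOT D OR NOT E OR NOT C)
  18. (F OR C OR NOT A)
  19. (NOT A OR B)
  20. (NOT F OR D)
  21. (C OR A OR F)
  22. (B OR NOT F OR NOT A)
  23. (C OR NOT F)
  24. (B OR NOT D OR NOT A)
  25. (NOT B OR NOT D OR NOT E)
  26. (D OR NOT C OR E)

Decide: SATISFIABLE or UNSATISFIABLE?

C = True:
  propagation gives F=True, A=True, E=False, B=True; an empty clause results — contradiction.
C = False:
  propagation gives B=False, F=True; an empty clause results — contradiction.
Every branch closes, so no satisfying assignment exists.

UNSATISFIABLE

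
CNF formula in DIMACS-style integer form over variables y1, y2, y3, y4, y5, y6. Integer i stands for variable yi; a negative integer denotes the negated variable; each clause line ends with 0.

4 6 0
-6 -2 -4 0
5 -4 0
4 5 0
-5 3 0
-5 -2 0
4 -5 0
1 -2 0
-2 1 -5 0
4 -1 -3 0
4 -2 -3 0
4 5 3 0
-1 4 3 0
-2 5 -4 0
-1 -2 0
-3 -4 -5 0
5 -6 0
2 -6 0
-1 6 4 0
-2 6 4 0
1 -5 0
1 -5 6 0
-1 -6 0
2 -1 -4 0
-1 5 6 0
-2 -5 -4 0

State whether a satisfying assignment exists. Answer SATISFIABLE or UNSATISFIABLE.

UNSATISFIABLE

y4 = True:
  propagation gives y5=True, y3=True; an empty clause results — contradiction.
y4 = False:
  propagation gives y6=True, y5=True; an empty clause results — contradiction.
Every branch closes, so no satisfying assignment exists.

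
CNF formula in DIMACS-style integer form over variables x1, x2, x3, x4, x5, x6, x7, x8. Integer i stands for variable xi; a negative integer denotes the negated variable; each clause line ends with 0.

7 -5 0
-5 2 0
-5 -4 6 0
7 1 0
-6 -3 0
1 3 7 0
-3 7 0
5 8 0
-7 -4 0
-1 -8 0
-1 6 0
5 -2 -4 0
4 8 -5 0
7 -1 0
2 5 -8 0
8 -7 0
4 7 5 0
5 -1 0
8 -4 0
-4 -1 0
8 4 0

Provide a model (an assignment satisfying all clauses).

Branch on x1: take x1 = False.
  then x7 is forced to True.
  then x4 is forced to False.
  then x8 is forced to True.
Set x2 = True and propagate.
The remaining clauses are satisfied by x3 = True, x5 = True, x6 = False.

x1=False, x2=True, x3=True, x4=False, x5=True, x6=False, x7=True, x8=True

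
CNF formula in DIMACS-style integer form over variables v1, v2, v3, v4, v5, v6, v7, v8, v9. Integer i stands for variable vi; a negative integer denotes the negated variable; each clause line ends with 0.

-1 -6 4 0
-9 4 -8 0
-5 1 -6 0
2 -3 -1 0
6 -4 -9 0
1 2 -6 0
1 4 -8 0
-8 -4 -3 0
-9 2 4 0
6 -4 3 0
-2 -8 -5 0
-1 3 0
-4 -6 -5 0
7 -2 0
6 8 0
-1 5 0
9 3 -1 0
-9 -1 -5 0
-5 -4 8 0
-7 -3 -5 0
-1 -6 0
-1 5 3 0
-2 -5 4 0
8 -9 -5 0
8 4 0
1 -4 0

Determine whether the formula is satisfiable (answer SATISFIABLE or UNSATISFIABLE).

UNSATISFIABLE

v1 = True:
  propagation gives v3=True, v2=True, v7=True, v5=True; an empty clause results — contradiction.
v1 = False:
  propagation gives v4=False, v8=False; an empty clause results — contradiction.
Every branch closes, so no satisfying assignment exists.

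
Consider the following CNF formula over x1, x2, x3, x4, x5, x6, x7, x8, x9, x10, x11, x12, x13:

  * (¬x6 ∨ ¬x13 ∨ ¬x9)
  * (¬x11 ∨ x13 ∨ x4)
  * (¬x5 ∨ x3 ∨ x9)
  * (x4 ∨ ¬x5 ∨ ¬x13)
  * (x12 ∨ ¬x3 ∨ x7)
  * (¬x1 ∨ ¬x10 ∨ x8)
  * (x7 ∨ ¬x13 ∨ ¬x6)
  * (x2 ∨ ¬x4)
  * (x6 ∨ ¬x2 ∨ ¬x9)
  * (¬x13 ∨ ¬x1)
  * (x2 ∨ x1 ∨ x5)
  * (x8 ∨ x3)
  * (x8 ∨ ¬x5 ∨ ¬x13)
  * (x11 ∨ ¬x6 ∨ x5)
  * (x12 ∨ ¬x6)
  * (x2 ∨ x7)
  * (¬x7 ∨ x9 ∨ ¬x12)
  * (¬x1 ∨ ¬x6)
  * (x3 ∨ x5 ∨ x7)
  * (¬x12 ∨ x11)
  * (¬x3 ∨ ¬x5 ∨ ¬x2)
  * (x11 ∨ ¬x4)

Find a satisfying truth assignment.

x8 occurs only positively in the remaining clauses — set x8 = True.
Try x1 = False.
Try x2 = True.
Try x3 = True.
  then x5 is forced to False.
For the remaining variables, x4 = True, x6 = False, x7 = False, x9 = False, x10 = True, x11 = True, x12 = True, x13 = False works.

x1 = 0  x2 = 1  x3 = 1  x4 = 1  x5 = 0  x6 = 0  x7 = 0  x8 = 1  x9 = 0  x10 = 1  x11 = 1  x12 = 1  x13 = 0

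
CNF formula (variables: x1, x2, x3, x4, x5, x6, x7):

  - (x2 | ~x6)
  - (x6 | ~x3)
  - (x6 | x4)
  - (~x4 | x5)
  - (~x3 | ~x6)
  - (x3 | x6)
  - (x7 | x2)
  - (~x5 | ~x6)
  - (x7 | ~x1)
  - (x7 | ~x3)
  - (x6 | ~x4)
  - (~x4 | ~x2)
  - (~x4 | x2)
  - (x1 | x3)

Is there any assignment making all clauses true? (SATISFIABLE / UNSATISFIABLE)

x7 occurs only positively in the remaining clauses — set x7 = True.
Try x1 = True.
Set x2 = True and propagate.
  then x4 is forced to False.
  then x6 is forced to True.
  then x3 is forced to False.
  then x5 is forced to False.
So x1=1, x2=1, x3=0, x4=0, x5=0, x6=1, x7=1 is a satisfying assignment.

SATISFIABLE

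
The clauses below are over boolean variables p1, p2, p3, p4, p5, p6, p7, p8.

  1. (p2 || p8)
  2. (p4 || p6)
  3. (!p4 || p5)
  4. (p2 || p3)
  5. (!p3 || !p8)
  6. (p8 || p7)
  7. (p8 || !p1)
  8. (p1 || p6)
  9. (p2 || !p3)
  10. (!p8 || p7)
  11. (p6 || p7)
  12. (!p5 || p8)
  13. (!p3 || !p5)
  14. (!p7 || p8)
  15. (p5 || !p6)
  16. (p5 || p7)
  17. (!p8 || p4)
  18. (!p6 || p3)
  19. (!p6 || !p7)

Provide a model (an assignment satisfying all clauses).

p1=T, p2=T, p3=F, p4=T, p5=T, p6=F, p7=T, p8=T

Pure literal: p2 appears only positively; assign p2 = True.
Branch on p1: take p1 = True.
  then p8 is forced to True.
  then p3 is forced to False.
  then p7 is forced to True.
  then p4 is forced to True.
  then p5 is forced to True.
  then p6 is forced to False.
Check each clause:
  1. (p8 || p2) — p8 is true.
  2. (p6 || p4) — p4 is true.
  3. (!p4 || p5) — p5 is true.
  4. (p3 || p2) — p2 is true.
  5. (!p3 || !p8) — !p3 is true.
  6. (p7 || p8) — p8 is true.
  7. (!p1 || p8) — p8 is true.
  8. (p1 || p6) — p1 is true.
  9. (p2 || !p3) — p2 is true.
  10. (!p8 || p7) — p7 is true.
  11. (p7 || p6) — p7 is true.
  12. (p8 || !p5) — p8 is true.
  13. (!p3 || !p5) — !p3 is true.
  14. (!p7 || p8) — p8 is true.
  15. (!p6 || p5) — !p6 is true.
  16. (p5 || p7) — p5 is true.
  17. (p4 || !p8) — p4 is true.
  18. (!p6 || p3) — !p6 is true.
  19. (!p6 || !p7) — !p6 is true.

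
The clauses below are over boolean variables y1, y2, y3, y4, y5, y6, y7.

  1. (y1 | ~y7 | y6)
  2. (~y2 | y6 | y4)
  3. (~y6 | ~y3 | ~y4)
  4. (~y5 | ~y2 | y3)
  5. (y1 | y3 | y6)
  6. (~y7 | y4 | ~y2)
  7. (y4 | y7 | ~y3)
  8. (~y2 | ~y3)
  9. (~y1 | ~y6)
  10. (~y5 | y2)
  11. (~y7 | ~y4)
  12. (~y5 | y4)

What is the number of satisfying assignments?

Case analysis on y4 and y2:
  y4=T, y2=T: remaining (y1,y3,y5,y6,y7) ∈ {(F,F,F,T,F); (T,F,F,F,F)} — 2.
  y4=T, y2=F: remaining (y1,y3,y5,y6,y7) ∈ {(F,F,F,T,F); (F,T,F,F,F); (T,F,F,F,F); (T,T,F,F,F)} — 4.
  y4=F, y2=T: remaining (y1,y3,y5,y6,y7) ∈ {(F,F,F,T,F)} — 1.
  y4=F, y2=F: 6 of the 32 assignments to (y1,y3,y5,y6,y7) work.
Total: 2 + 4 + 1 + 6 = 13.

13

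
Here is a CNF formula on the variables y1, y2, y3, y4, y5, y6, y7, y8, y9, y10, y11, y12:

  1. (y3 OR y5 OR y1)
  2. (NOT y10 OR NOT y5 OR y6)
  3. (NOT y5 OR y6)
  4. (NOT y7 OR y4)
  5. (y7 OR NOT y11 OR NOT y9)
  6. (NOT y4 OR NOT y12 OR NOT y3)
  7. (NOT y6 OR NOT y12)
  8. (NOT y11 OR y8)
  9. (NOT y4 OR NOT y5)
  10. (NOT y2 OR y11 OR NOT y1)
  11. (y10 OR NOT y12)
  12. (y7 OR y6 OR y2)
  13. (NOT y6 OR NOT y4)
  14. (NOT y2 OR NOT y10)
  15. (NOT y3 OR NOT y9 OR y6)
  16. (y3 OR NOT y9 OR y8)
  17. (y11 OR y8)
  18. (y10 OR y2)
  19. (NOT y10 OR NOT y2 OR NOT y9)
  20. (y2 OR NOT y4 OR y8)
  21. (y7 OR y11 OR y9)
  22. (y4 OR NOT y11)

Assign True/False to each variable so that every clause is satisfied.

y1=True, y2=False, y3=False, y4=True, y5=False, y6=False, y7=True, y8=True, y9=False, y10=True, y11=True, y12=True

Check each clause:
  1. (y3 OR y1 OR y5) — y1 is true.
  2. (NOT y10 OR NOT y5 OR y6) — NOT y5 is true.
  3. (NOT y5 OR y6) — NOT y5 is true.
  4. (NOT y7 OR y4) — y4 is true.
  5. (NOT y11 OR y7 OR NOT y9) — NOT y9 is true.
  6. (NOT y3 OR NOT y4 OR NOT y12) — NOT y3 is true.
  7. (NOT y6 OR NOT y12) — NOT y6 is true.
  8. (NOT y11 OR y8) — y8 is true.
  9. (NOT y5 OR NOT y4) — NOT y5 is true.
  10. (NOT y1 OR NOT y2 OR y11) — y11 is true.
  11. (y10 OR NOT y12) — y10 is true.
  12. (y7 OR y2 OR y6) — y7 is true.
  13. (NOT y4 OR NOT y6) — NOT y6 is true.
  14. (NOT y10 OR NOT y2) — NOT y2 is true.
  15. (y6 OR NOT y9 OR NOT y3) — NOT y3 is true.
  16. (NOT y9 OR y3 OR y8) — y8 is true.
  17. (y11 OR y8) — y8 is true.
  18. (y2 OR y10) — y10 is true.
  19. (NOT y9 OR NOT y2 OR NOT y10) — NOT y2 is true.
  20. (y2 OR y8 OR NOT y4) — y8 is true.
  21. (y9 OR y7 OR y11) — y11 is true.
  22. (y4 OR NOT y11) — y4 is true.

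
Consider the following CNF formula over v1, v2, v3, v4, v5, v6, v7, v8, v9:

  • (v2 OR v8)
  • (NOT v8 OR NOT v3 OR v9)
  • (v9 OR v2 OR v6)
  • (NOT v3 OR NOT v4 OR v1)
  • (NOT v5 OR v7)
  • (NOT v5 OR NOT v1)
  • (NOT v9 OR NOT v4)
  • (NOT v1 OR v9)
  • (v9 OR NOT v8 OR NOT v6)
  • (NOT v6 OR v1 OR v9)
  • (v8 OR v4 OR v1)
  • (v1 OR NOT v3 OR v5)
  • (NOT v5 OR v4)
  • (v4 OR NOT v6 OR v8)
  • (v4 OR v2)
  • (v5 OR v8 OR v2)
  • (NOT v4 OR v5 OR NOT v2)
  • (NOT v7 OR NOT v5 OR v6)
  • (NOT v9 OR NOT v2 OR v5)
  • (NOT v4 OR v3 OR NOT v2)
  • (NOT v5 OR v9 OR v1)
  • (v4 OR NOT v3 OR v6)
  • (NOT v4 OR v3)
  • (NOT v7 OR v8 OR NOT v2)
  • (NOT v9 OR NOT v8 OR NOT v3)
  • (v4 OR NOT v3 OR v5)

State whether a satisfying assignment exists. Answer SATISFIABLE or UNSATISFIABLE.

SATISFIABLE

Try v1 = False.
Branch on v2: take v2 = True.
The remaining clauses are satisfied by v3 = False, v4 = False, v5 = False, v6 = False, v7 = False, v8 = True, v9 = False.
So v1=F, v2=T, v3=F, v4=F, v5=F, v6=F, v7=F, v8=T, v9=F is a satisfying assignment.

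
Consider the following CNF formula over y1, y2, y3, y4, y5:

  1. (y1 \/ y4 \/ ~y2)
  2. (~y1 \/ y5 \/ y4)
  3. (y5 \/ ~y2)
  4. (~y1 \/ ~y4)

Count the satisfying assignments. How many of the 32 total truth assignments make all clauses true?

14

Case analysis on y1 and y4:
  y1=1, y4=1: a clause becomes empty — 0.
  y1=1, y4=0: remaining (y2,y3,y5) ∈ {(0,0,1); (0,1,1); (1,0,1); (1,1,1)} — 4.
  y1=0, y4=1: y3 free; 3 ways for (y2,y5) × 2^1 = 6.
  y1=0, y4=0: remaining (y2,y3,y5) ∈ {(0,0,0); (0,0,1); (0,1,0); (0,1,1)} — 4.
Total: 0 + 4 + 6 + 4 = 14.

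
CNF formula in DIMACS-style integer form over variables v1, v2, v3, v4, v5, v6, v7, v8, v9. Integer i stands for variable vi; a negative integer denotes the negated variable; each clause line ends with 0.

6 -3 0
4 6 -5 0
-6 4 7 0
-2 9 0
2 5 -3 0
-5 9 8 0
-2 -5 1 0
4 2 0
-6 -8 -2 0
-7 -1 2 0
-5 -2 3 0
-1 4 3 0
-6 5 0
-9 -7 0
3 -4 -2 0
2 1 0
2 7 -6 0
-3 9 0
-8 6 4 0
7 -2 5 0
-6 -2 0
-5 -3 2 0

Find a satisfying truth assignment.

v1 = True, v2 = False, v3 = False, v4 = True, v5 = False, v6 = False, v7 = False, v8 = True, v9 = False

Set v1 = True and propagate.
The remaining clauses are satisfied by v2 = False, v3 = False, v4 = True, v5 = False, v6 = False, v7 = False, v8 = True, v9 = False.
Every clause has at least one true literal under this assignment.
Check each clause:
  1. (NOT v3 OR v6) — NOT v3 is true.
  2. (NOT v5 OR v6 OR v4) — NOT v5 is true.
  3. (v4 OR v7 OR NOT v6) — NOT v6 is true.
  4. (NOT v2 OR v9) — NOT v2 is true.
  5. (NOT v3 OR v5 OR v2) — NOT v3 is true.
  6. (NOT v5 OR v9 OR v8) — v8 is true.
  7. (v1 OR NOT v2 OR NOT v5) — v1 is true.
  8. (v4 OR v2) — v4 is true.
  9. (NOT v2 OR NOT v6 OR NOT v8) — NOT v6 is true.
  10. (NOT v1 OR NOT v7 OR v2) — NOT v7 is true.
  11. (NOT v2 OR NOT v5 OR v3) — NOT v5 is true.
  12. (NOT v1 OR v3 OR v4) — v4 is true.
  13. (NOT v6 OR v5) — NOT v6 is true.
  14. (NOT v7 OR NOT v9) — NOT v7 is true.
  15. (NOT v2 OR NOT v4 OR v3) — NOT v2 is true.
  16. (v2 OR v1) — v1 is true.
  17. (v2 OR v7 OR NOT v6) — NOT v6 is true.
  18. (v9 OR NOT v3) — NOT v3 is true.
  19. (v4 OR NOT v8 OR v6) — v4 is true.
  20. (v7 OR NOT v2 OR v5) — NOT v2 is true.
  21. (NOT v2 OR NOT v6) — NOT v6 is true.
  22. (NOT v5 OR NOT v3 OR v2) — NOT v5 is true.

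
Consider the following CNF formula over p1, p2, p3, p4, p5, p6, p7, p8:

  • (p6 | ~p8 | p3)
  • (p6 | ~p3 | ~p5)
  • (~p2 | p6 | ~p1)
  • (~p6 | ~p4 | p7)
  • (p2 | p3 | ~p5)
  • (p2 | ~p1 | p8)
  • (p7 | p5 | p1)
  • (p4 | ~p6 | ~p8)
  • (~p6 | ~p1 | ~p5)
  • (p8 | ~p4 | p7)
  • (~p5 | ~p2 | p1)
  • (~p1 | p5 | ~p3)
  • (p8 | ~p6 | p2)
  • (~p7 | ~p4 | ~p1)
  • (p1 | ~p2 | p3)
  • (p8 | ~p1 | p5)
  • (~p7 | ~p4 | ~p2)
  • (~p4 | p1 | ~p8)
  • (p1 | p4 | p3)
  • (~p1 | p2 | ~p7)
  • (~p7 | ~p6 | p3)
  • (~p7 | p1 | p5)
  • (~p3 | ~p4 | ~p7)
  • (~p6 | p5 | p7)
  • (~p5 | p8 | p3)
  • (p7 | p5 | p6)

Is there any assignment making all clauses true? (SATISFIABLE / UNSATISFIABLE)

UNSATISFIABLE

p1 = True:
  p6 = True:
    propagation gives p5=False, p3=False, p8=True, p4=True; an empty clause results — contradiction.
  p6 = False:
    propagation gives p2=False, p8=True, p3=True, p5=False; an empty clause results — contradiction.
p1 = False:
  p7 = True:
    propagation gives p5=True, p2=False, p3=True, p6=True; an empty clause results — contradiction.
  p7 = False:
    propagation gives p5=True, p2=False, p3=True, p6=True; an empty clause results — contradiction.
Every branch closes, so no satisfying assignment exists.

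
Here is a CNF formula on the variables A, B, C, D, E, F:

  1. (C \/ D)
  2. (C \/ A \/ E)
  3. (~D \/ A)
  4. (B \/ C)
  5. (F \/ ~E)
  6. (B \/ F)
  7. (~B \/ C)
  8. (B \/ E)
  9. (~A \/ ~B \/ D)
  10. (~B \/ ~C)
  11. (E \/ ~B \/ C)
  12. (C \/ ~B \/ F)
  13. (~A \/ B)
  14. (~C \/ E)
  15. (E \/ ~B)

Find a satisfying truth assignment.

A=False, B=False, C=True, D=False, E=True, F=True

Check each clause:
  1. (D \/ C) — C is true.
  2. (E \/ C \/ A) — C is true.
  3. (~D \/ A) — ~D is true.
  4. (B \/ C) — C is true.
  5. (~E \/ F) — F is true.
  6. (B \/ F) — F is true.
  7. (~B \/ C) — C is true.
  8. (E \/ B) — E is true.
  9. (~A \/ ~B \/ D) — ~A is true.
  10. (~C \/ ~B) — ~B is true.
  11. (~B \/ E \/ C) — C is true.
  12. (~B \/ F \/ C) — C is true.
  13. (B \/ ~A) — ~A is true.
  14. (~C \/ E) — E is true.
  15. (E \/ ~B) — E is true.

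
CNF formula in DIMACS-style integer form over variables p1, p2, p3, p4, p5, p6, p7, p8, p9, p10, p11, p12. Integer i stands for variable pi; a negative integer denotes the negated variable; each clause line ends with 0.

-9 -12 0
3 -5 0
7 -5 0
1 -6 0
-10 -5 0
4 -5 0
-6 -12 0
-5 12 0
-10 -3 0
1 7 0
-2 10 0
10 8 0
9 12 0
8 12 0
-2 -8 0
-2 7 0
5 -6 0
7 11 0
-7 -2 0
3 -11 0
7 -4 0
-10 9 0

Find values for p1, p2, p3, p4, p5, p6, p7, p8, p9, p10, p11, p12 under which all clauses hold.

p1=F, p2=F, p3=F, p4=F, p5=F, p6=F, p7=T, p8=T, p9=F, p10=F, p11=F, p12=T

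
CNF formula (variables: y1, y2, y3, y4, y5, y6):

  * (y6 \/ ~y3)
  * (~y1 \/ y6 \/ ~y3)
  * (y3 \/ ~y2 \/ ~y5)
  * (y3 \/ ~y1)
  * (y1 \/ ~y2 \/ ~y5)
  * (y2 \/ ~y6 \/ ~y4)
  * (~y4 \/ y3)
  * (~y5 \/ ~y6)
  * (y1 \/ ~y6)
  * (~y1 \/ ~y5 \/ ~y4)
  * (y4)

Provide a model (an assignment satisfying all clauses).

y1=True  y2=True  y3=True  y4=True  y5=False  y6=True

Check each clause:
  1. (y6 \/ ~y3) — y6 is true.
  2. (y6 \/ ~y3 \/ ~y1) — y6 is true.
  3. (~y5 \/ y3 \/ ~y2) — y3 is true.
  4. (~y1 \/ y3) — y3 is true.
  5. (~y2 \/ y1 \/ ~y5) — y1 is true.
  6. (~y6 \/ ~y4 \/ y2) — y2 is true.
  7. (y3 \/ ~y4) — y3 is true.
  8. (~y5 \/ ~y6) — ~y5 is true.
  9. (~y6 \/ y1) — y1 is true.
  10. (~y1 \/ ~y4 \/ ~y5) — ~y5 is true.
  11. (y4) — y4 is true.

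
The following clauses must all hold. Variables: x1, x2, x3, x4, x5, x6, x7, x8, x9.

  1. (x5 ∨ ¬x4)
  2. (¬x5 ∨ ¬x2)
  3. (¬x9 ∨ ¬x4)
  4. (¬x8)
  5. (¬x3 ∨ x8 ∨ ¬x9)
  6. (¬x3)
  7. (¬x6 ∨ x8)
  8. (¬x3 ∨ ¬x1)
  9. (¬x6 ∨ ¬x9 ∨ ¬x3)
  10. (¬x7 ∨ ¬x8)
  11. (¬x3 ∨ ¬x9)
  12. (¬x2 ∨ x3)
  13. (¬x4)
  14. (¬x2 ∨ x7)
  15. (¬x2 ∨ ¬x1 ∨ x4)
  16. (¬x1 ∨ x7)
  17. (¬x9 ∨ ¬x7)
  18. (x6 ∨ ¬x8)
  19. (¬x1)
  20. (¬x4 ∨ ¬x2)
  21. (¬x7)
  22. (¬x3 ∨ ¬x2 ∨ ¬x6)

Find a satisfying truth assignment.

x1=F  x2=F  x3=F  x4=F  x5=F  x6=F  x7=F  x8=F  x9=T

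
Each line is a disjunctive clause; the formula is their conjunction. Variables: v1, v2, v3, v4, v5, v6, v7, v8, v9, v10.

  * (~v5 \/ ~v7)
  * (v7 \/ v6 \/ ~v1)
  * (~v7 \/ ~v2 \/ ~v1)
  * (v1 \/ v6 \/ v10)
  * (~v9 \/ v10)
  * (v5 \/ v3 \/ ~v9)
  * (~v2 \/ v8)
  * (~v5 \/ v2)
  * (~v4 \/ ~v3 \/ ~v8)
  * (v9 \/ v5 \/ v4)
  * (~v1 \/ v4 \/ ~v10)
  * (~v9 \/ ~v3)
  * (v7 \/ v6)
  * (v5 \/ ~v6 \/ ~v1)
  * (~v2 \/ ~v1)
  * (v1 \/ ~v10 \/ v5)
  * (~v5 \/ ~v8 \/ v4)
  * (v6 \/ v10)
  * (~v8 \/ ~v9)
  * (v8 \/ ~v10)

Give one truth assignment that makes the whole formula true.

Branch on v1: take v1 = False.
The remaining clauses are satisfied by v2 = True, v3 = False, v4 = True, v5 = True, v6 = True, v7 = False, v8 = True, v9 = False, v10 = False.
Check each clause:
  1. (~v7 \/ ~v5) — ~v7 is true.
  2. (~v1 \/ v7 \/ v6) — ~v1 is true.
  3. (~v7 \/ ~v2 \/ ~v1) — ~v7 is true.
  4. (v1 \/ v10 \/ v6) — v6 is true.
  5. (v10 \/ ~v9) — ~v9 is true.
  6. (~v9 \/ v5 \/ v3) — v5 is true.
  7. (v8 \/ ~v2) — v8 is true.
  8. (v2 \/ ~v5) — v2 is true.
  9. (~v8 \/ ~v3 \/ ~v4) — ~v3 is true.
  10. (v9 \/ v5 \/ v4) — v4 is true.
  11. (v4 \/ ~v10 \/ ~v1) — v4 is true.
  12. (~v9 \/ ~v3) — ~v3 is true.
  13. (v7 \/ v6) — v6 is true.
  14. (~v6 \/ ~v1 \/ v5) — v5 is true.
  15. (~v1 \/ ~v2) — ~v1 is true.
  16. (v1 \/ v5 \/ ~v10) — v5 is true.
  17. (~v8 \/ ~v5 \/ v4) — v4 is true.
  18. (v10 \/ v6) — v6 is true.
  19. (~v8 \/ ~v9) — ~v9 is true.
  20. (v8 \/ ~v10) — v8 is true.

v1=False  v2=True  v3=False  v4=True  v5=True  v6=True  v7=False  v8=True  v9=False  v10=False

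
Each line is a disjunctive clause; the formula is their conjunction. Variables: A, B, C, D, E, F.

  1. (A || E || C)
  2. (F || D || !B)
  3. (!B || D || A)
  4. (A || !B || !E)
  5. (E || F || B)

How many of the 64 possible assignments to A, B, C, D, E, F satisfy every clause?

36

Split on B, then A.
  B=T, A=T: C, E free; 3 ways for (D,F) × 2^2 = 12.
  B=T, A=F: remaining (C,D,E,F) ∈ {(T,T,F,F); (T,T,F,T)} — 2.
  B=F, A=T: C, D free; 3 ways for (E,F) × 2^2 = 12.
  B=F, A=F: D free; 5 ways for (C,E,F) × 2^1 = 10.
Total: 12 + 2 + 12 + 10 = 36.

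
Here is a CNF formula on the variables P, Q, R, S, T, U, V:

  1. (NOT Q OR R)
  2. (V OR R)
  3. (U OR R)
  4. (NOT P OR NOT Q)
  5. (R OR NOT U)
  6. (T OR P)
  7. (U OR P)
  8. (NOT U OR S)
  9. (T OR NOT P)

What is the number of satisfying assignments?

Case analysis on P and R:
  P=1, R=1: V free; 3 ways for (Q,S,T,U) × 2^1 = 6.
  P=1, R=0: a clause becomes empty — 0.
  P=0, R=1: remaining (Q,S,T,U,V) ∈ {(0,1,1,1,0); (0,1,1,1,1); (1,1,1,1,0); (1,1,1,1,1)} — 4.
  P=0, R=0: a clause becomes empty — 0.
Total: 6 + 0 + 4 + 0 = 10.

10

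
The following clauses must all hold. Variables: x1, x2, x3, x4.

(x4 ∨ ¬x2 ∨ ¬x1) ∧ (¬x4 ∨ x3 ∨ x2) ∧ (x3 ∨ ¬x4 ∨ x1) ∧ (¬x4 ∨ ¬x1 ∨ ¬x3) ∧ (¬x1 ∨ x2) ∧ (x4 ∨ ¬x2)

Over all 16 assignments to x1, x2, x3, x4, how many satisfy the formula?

5

Satisfying assignments:
  x1=F x2=F x3=F x4=F
  x1=F x2=F x3=T x4=F
  x1=F x2=F x3=T x4=T
  x1=F x2=T x3=T x4=T
  x1=T x2=T x3=F x4=T
That's 5 in total.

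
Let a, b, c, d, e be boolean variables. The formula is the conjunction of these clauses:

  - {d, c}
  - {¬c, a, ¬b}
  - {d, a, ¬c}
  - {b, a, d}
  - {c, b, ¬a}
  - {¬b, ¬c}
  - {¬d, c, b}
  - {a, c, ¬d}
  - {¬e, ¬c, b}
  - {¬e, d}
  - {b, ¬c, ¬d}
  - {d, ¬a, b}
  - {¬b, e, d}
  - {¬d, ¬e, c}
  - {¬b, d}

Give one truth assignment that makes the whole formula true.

a = True, b = True, c = False, d = True, e = False

Try a = True.
Set b = True and propagate.
  then c is forced to False.
  then d is forced to True.
  then e is forced to False.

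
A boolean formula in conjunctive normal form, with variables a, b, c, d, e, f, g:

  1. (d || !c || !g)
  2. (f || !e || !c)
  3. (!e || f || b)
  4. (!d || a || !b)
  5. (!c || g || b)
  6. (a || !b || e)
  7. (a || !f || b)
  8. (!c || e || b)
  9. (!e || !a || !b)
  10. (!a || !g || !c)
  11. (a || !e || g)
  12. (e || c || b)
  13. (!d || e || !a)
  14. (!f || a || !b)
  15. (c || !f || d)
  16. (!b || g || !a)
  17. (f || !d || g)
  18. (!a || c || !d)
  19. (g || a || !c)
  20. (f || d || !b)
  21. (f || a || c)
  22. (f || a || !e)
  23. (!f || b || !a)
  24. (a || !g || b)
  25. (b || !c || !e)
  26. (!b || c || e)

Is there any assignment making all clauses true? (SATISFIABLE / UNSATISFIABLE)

UNSATISFIABLE

a = True:
  b = True:
    propagation gives e=False, d=False, g=True, c=False; an empty clause results — contradiction.
  b = False:
    propagation gives f=False, e=False, c=False; an empty clause results — contradiction.
a = False:
  b = True:
    propagation gives d=False, e=True, g=True, c=False; an empty clause results — contradiction.
  b = False:
    propagation gives f=False, e=False, c=False; an empty clause results — contradiction.
Every branch closes, so no satisfying assignment exists.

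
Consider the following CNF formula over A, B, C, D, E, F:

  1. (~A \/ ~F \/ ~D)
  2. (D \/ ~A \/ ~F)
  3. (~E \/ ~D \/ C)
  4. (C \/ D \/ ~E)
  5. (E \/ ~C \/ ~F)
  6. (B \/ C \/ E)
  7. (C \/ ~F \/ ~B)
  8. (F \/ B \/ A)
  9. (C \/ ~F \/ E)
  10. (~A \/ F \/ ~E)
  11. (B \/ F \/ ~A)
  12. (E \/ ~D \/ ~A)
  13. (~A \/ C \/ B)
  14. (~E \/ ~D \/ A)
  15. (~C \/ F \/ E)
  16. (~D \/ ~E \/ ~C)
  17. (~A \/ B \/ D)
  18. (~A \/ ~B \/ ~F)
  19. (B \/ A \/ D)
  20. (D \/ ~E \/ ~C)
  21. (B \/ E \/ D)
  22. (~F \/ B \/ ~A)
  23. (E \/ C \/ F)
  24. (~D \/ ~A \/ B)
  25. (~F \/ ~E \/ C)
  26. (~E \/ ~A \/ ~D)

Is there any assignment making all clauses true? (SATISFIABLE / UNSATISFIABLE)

E = True:
  A = True:
    propagation gives F=True, D=False; an empty clause results — contradiction.
  A = False:
    propagation gives D=False, C=True; an empty clause results — contradiction.
E = False:
  A = True:
    propagation gives D=False, F=False, B=True, C=False; an empty clause results — contradiction.
  A = False:
    C = True:
      propagation gives F=False; contradiction.
    C = False:
      propagation gives B=True, F=False; contradiction.
Every branch closes, so no satisfying assignment exists.

UNSATISFIABLE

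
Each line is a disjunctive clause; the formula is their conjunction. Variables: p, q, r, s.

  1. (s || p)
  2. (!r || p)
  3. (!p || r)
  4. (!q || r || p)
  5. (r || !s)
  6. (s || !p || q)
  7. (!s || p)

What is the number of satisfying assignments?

3

Satisfying assignments:
  p=1 q=0 r=1 s=1
  p=1 q=1 r=1 s=0
  p=1 q=1 r=1 s=1
Count: 3.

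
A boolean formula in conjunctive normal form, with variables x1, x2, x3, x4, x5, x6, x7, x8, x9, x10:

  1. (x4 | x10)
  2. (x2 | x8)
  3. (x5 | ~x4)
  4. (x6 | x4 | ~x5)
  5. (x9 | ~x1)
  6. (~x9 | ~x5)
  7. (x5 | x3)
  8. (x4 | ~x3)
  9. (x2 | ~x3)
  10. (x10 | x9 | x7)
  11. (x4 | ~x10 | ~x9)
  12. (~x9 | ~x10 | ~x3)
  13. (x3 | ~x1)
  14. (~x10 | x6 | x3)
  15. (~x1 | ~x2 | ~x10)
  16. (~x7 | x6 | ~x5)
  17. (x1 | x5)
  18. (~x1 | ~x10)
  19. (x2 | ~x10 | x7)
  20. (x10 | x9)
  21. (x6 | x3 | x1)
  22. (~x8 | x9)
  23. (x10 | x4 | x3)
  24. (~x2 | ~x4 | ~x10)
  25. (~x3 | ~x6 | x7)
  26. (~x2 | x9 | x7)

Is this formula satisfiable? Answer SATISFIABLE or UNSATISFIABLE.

Set x1 = False and propagate.
  then x5 is forced to True.
  then x9 is forced to False.
  then x10 is forced to True.
  then x8 is forced to False.
  then x2 is forced to True.
  then x4 is forced to False.
  then x6 is forced to True.
  then x3 is forced to False.
  then x7 is forced to True.
Every clause has at least one true literal under this assignment.
So x1=0, x2=1, x3=0, x4=0, x5=1, x6=1, x7=1, x8=0, x9=0, x10=1 is a satisfying assignment.

SATISFIABLE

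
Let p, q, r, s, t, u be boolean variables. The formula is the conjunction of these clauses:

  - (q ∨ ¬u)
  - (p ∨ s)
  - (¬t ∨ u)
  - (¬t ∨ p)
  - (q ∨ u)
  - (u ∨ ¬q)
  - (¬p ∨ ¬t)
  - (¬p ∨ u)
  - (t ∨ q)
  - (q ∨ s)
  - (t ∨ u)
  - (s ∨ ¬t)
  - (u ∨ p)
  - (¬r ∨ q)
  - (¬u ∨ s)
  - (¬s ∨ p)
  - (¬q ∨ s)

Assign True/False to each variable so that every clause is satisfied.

p=True, q=True, r=False, s=True, t=False, u=True

r occurs only negated in the remaining clauses — set r = False.
Branch on p: take p = True.
  then t is forced to False.
  then u is forced to True.
  then q is forced to True.
  then s is forced to True.
Every clause has at least one true literal under this assignment.
Check each clause:
  1. (q ∨ ¬u) — q is true.
  2. (s ∨ p) — p is true.
  3. (¬t ∨ u) — ¬t is true.
  4. (p ∨ ¬t) — p is true.
  5. (u ∨ q) — q is true.
  6. (¬q ∨ u) — u is true.
  7. (¬p ∨ ¬t) — ¬t is true.
  8. (¬p ∨ u) — u is true.
  9. (q ∨ t) — q is true.
  10. (s ∨ q) — q is true.
  11. (u ∨ t) — u is true.
  12. (¬t ∨ s) — ¬t is true.
  13. (p ∨ u) — p is true.
  14. (q ∨ ¬r) — q is true.
  15. (¬u ∨ s) — s is true.
  16. (p ∨ ¬s) — p is true.
  17. (¬q ∨ s) — s is true.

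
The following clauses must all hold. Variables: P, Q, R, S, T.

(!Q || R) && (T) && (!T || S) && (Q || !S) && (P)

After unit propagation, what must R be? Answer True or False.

True

Unit clause (T) sets T = True.
(!T || S): since T = True, the clause reduces to (S). S = True.
In (Q || !S), !S is now false; Q must hold, so Q = True.
(R || !Q): since Q = True, the clause reduces to (R). R = True.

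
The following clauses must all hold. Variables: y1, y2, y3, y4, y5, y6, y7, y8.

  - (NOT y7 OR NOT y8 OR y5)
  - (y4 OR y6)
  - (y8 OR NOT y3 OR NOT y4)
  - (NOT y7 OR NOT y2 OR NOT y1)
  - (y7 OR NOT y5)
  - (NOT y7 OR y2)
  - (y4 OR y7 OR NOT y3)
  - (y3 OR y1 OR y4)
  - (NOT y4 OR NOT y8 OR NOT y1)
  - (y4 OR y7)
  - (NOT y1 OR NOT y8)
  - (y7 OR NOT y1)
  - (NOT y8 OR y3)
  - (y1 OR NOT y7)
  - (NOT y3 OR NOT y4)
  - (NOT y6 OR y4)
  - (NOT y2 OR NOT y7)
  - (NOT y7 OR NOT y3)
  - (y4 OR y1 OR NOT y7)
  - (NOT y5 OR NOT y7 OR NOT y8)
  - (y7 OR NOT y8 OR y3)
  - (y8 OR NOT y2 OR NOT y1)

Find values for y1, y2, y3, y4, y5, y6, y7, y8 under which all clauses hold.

y1 = False, y2 = False, y3 = False, y4 = True, y5 = False, y6 = False, y7 = False, y8 = False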